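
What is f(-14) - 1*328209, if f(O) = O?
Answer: -328223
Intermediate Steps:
f(-14) - 1*328209 = -14 - 1*328209 = -14 - 328209 = -328223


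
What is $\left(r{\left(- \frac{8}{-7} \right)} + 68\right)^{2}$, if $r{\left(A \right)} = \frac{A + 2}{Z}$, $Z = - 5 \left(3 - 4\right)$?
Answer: $\frac{5769604}{1225} \approx 4709.9$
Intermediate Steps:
$Z = 5$ ($Z = \left(-5\right) \left(-1\right) = 5$)
$r{\left(A \right)} = \frac{2}{5} + \frac{A}{5}$ ($r{\left(A \right)} = \frac{A + 2}{5} = \left(2 + A\right) \frac{1}{5} = \frac{2}{5} + \frac{A}{5}$)
$\left(r{\left(- \frac{8}{-7} \right)} + 68\right)^{2} = \left(\left(\frac{2}{5} + \frac{\left(-8\right) \frac{1}{-7}}{5}\right) + 68\right)^{2} = \left(\left(\frac{2}{5} + \frac{\left(-8\right) \left(- \frac{1}{7}\right)}{5}\right) + 68\right)^{2} = \left(\left(\frac{2}{5} + \frac{1}{5} \cdot \frac{8}{7}\right) + 68\right)^{2} = \left(\left(\frac{2}{5} + \frac{8}{35}\right) + 68\right)^{2} = \left(\frac{22}{35} + 68\right)^{2} = \left(\frac{2402}{35}\right)^{2} = \frac{5769604}{1225}$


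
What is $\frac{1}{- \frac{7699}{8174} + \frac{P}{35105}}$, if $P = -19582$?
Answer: $- \frac{286948270}{430336663} \approx -0.6668$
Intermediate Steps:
$\frac{1}{- \frac{7699}{8174} + \frac{P}{35105}} = \frac{1}{- \frac{7699}{8174} - \frac{19582}{35105}} = \frac{1}{- \frac{430336663}{286948270}} = - \frac{286948270}{430336663}$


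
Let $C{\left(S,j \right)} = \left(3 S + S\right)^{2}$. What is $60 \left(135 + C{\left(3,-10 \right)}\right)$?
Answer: $16740$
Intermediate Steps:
$C{\left(S,j \right)} = 16 S^{2}$ ($C{\left(S,j \right)} = \left(4 S\right)^{2} = 16 S^{2}$)
$60 \left(135 + C{\left(3,-10 \right)}\right) = 60 \left(135 + 16 \cdot 3^{2}\right) = 60 \left(135 + 16 \cdot 9\right) = 60 \left(135 + 144\right) = 60 \cdot 279 = 16740$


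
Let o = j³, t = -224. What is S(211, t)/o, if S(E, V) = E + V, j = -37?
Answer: 13/50653 ≈ 0.00025665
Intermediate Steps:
o = -50653 (o = (-37)³ = -50653)
S(211, t)/o = (211 - 224)/(-50653) = -13*(-1/50653) = 13/50653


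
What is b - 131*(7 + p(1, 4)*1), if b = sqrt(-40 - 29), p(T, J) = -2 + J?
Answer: -1179 + I*sqrt(69) ≈ -1179.0 + 8.3066*I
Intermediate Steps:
b = I*sqrt(69) (b = sqrt(-69) = I*sqrt(69) ≈ 8.3066*I)
b - 131*(7 + p(1, 4)*1) = I*sqrt(69) - 131*(7 + (-2 + 4)*1) = I*sqrt(69) - 131*(7 + 2*1) = I*sqrt(69) - 131*(7 + 2) = I*sqrt(69) - 131*9 = I*sqrt(69) - 1179 = -1179 + I*sqrt(69)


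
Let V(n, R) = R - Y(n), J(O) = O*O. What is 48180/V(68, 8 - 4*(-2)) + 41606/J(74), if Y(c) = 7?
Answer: 44034689/8214 ≈ 5360.9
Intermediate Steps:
J(O) = O**2
V(n, R) = -7 + R (V(n, R) = R - 1*7 = R - 7 = -7 + R)
48180/V(68, 8 - 4*(-2)) + 41606/J(74) = 48180/(-7 + (8 - 4*(-2))) + 41606/(74**2) = 48180/(-7 + (8 + 8)) + 41606/5476 = 48180/(-7 + 16) + 41606*(1/5476) = 48180/9 + 20803/2738 = 48180*(1/9) + 20803/2738 = 16060/3 + 20803/2738 = 44034689/8214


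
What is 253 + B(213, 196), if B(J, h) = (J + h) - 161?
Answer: 501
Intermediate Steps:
B(J, h) = -161 + J + h
253 + B(213, 196) = 253 + (-161 + 213 + 196) = 253 + 248 = 501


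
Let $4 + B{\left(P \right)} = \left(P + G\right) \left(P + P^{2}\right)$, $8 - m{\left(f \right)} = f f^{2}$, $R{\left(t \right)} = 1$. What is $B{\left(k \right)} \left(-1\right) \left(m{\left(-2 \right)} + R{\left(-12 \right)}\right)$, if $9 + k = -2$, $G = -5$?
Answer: $29988$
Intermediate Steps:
$k = -11$ ($k = -9 - 2 = -11$)
$m{\left(f \right)} = 8 - f^{3}$ ($m{\left(f \right)} = 8 - f f^{2} = 8 - f^{3}$)
$B{\left(P \right)} = -4 + \left(-5 + P\right) \left(P + P^{2}\right)$ ($B{\left(P \right)} = -4 + \left(P - 5\right) \left(P + P^{2}\right) = -4 + \left(-5 + P\right) \left(P + P^{2}\right)$)
$B{\left(k \right)} \left(-1\right) \left(m{\left(-2 \right)} + R{\left(-12 \right)}\right) = \left(-4 + \left(-11\right)^{3} - -55 - 4 \left(-11\right)^{2}\right) \left(-1\right) \left(\left(8 - \left(-2\right)^{3}\right) + 1\right) = \left(-4 - 1331 + 55 - 484\right) \left(-1\right) \left(\left(8 - -8\right) + 1\right) = \left(-4 - 1331 + 55 - 484\right) \left(-1\right) \left(\left(8 + 8\right) + 1\right) = \left(-1764\right) \left(-1\right) \left(16 + 1\right) = 1764 \cdot 17 = 29988$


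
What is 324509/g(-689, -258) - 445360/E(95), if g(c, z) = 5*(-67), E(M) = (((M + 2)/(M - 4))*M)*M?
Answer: -626652823/617405 ≈ -1015.0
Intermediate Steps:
E(M) = M²*(2 + M)/(-4 + M) (E(M) = (((2 + M)/(-4 + M))*M)*M = (M*(2 + M)/(-4 + M))*M = M²*(2 + M)/(-4 + M))
g(c, z) = -335
324509/g(-689, -258) - 445360/E(95) = 324509/(-335) - 445360*(-4 + 95)/(9025*(2 + 95)) = 324509*(-1/335) - 445360/(9025*97/91) = -324509/335 - 445360/(9025*(1/91)*97) = -324509/335 - 445360/875425/91 = -324509/335 - 445360*91/875425 = -324509/335 - 426608/9215 = -626652823/617405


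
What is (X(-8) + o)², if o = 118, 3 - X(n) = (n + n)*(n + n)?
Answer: 18225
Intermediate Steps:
X(n) = 3 - 4*n² (X(n) = 3 - (n + n)*(n + n) = 3 - 2*n*2*n = 3 - 4*n²)
(X(-8) + o)² = ((3 - 4*(-8)²) + 118)² = ((3 - 4*64) + 118)² = ((3 - 256) + 118)² = (-253 + 118)² = (-135)² = 18225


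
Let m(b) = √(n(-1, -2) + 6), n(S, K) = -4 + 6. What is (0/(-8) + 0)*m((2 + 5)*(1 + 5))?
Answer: 0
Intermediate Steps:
n(S, K) = 2
m(b) = 2*√2 (m(b) = √(2 + 6) = √8 = 2*√2)
(0/(-8) + 0)*m((2 + 5)*(1 + 5)) = (0/(-8) + 0)*(2*√2) = (0*(-⅛) + 0)*(2*√2) = (0 + 0)*(2*√2) = 0*(2*√2) = 0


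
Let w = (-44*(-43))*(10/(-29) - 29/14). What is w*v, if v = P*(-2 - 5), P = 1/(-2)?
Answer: -464013/29 ≈ -16000.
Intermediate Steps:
P = -½ ≈ -0.50000
v = 7/2 (v = -(-2 - 5)/2 = -½*(-7) = 7/2 ≈ 3.5000)
w = -928026/203 (w = 1892*(10*(-1/29) - 29*1/14) = 1892*(-10/29 - 29/14) = 1892*(-981/406) = -928026/203 ≈ -4571.6)
w*v = -928026/203*7/2 = -464013/29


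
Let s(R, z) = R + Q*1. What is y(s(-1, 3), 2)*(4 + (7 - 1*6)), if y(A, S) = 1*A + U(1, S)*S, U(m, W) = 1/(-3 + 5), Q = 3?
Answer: 15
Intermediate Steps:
s(R, z) = 3 + R (s(R, z) = R + 3*1 = R + 3 = 3 + R)
U(m, W) = ½ (U(m, W) = 1/2 = ½)
y(A, S) = A + S/2 (y(A, S) = 1*A + S/2 = A + S/2)
y(s(-1, 3), 2)*(4 + (7 - 1*6)) = ((3 - 1) + (½)*2)*(4 + (7 - 1*6)) = (2 + 1)*(4 + (7 - 6)) = 3*(4 + 1) = 3*5 = 15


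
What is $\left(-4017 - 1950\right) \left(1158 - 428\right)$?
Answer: $-4355910$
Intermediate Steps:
$\left(-4017 - 1950\right) \left(1158 - 428\right) = \left(-5967\right) 730 = -4355910$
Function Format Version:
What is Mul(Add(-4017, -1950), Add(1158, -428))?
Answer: -4355910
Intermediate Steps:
Mul(Add(-4017, -1950), Add(1158, -428)) = Mul(-5967, 730) = -4355910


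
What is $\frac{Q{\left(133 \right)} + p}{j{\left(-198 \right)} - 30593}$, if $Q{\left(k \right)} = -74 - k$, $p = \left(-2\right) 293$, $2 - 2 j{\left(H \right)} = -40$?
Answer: $\frac{793}{30572} \approx 0.025939$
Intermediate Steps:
$j{\left(H \right)} = 21$ ($j{\left(H \right)} = 1 - -20 = 1 + 20 = 21$)
$p = -586$
$\frac{Q{\left(133 \right)} + p}{j{\left(-198 \right)} - 30593} = \frac{\left(-74 - 133\right) - 586}{21 - 30593} = \frac{\left(-74 - 133\right) - 586}{-30572} = \left(-207 - 586\right) \left(- \frac{1}{30572}\right) = \left(-793\right) \left(- \frac{1}{30572}\right) = \frac{793}{30572}$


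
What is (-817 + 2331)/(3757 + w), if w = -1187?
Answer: 757/1285 ≈ 0.58910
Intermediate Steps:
(-817 + 2331)/(3757 + w) = (-817 + 2331)/(3757 - 1187) = 1514/2570 = 1514*(1/2570) = 757/1285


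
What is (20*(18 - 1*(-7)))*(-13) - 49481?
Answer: -55981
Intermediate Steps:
(20*(18 - 1*(-7)))*(-13) - 49481 = (20*(18 + 7))*(-13) - 49481 = (20*25)*(-13) - 49481 = 500*(-13) - 49481 = -6500 - 49481 = -55981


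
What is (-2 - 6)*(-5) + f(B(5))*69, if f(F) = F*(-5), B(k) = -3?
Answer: 1075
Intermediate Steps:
f(F) = -5*F
(-2 - 6)*(-5) + f(B(5))*69 = (-2 - 6)*(-5) - 5*(-3)*69 = -8*(-5) + 15*69 = 40 + 1035 = 1075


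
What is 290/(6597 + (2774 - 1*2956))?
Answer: 58/1283 ≈ 0.045207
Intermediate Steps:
290/(6597 + (2774 - 1*2956)) = 290/(6597 + (2774 - 2956)) = 290/(6597 - 182) = 290/6415 = (1/6415)*290 = 58/1283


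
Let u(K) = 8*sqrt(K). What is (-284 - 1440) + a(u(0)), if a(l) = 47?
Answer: -1677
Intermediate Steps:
(-284 - 1440) + a(u(0)) = (-284 - 1440) + 47 = -1724 + 47 = -1677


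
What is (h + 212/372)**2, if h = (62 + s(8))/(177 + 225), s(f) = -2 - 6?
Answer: 19254544/38825361 ≈ 0.49593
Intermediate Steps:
s(f) = -8
h = 9/67 (h = (62 - 8)/(177 + 225) = 54/402 = 54*(1/402) = 9/67 ≈ 0.13433)
(h + 212/372)**2 = (9/67 + 212/372)**2 = (9/67 + 212*(1/372))**2 = (9/67 + 53/93)**2 = (4388/6231)**2 = 19254544/38825361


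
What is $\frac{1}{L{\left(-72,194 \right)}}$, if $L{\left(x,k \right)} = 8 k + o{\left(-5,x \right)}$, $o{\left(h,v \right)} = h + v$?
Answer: $\frac{1}{1475} \approx 0.00067797$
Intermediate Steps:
$L{\left(x,k \right)} = -5 + x + 8 k$ ($L{\left(x,k \right)} = 8 k + \left(-5 + x\right) = -5 + x + 8 k$)
$\frac{1}{L{\left(-72,194 \right)}} = \frac{1}{-5 - 72 + 8 \cdot 194} = \frac{1}{-5 - 72 + 1552} = \frac{1}{1475}$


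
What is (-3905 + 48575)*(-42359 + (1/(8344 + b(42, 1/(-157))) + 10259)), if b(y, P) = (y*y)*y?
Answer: -59099910889665/41216 ≈ -1.4339e+9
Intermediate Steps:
b(y, P) = y³ (b(y, P) = y²*y = y³)
(-3905 + 48575)*(-42359 + (1/(8344 + b(42, 1/(-157))) + 10259)) = (-3905 + 48575)*(-42359 + (1/(8344 + 42³) + 10259)) = 44670*(-42359 + (1/(8344 + 74088) + 10259)) = 44670*(-42359 + (1/82432 + 10259)) = 44670*(-42359 + 845669889/82432) = 44670*(-2646067199/82432) = -59099910889665/41216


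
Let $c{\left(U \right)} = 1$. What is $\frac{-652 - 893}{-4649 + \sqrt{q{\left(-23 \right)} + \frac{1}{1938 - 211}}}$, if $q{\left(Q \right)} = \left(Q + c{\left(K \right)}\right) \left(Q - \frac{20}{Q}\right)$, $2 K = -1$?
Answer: $\frac{285304225305}{858478617952} + \frac{1545 \sqrt{768163187649}}{858478617952} \approx 0.33391$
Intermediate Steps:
$K = - \frac{1}{2}$ ($K = \frac{1}{2} \left(-1\right) = - \frac{1}{2} \approx -0.5$)
$q{\left(Q \right)} = \left(1 + Q\right) \left(Q - \frac{20}{Q}\right)$ ($q{\left(Q \right)} = \left(Q + 1\right) \left(Q - \frac{20}{Q}\right) = \left(1 + Q\right) \left(Q - \frac{20}{Q}\right)$)
$\frac{-652 - 893}{-4649 + \sqrt{q{\left(-23 \right)} + \frac{1}{1938 - 211}}} = \frac{-652 - 893}{-4649 + \sqrt{\left(-20 - 23 + \left(-23\right)^{2} - \frac{20}{-23}\right) + \frac{1}{1938 - 211}}} = - \frac{1545}{-4649 + \sqrt{\left(-20 - 23 + 529 - - \frac{20}{23}\right) + \frac{1}{1727}}} = - \frac{1545}{-4649 + \sqrt{\left(-20 - 23 + 529 + \frac{20}{23}\right) + \frac{1}{1727}}} = - \frac{1545}{-4649 + \sqrt{\frac{11198}{23} + \frac{1}{1727}}} = - \frac{1545}{-4649 + \sqrt{\frac{19338969}{39721}}} = - \frac{1545}{-4649 + \frac{\sqrt{768163187649}}{39721}}$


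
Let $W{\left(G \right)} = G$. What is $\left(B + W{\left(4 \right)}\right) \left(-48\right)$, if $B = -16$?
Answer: $576$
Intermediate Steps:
$\left(B + W{\left(4 \right)}\right) \left(-48\right) = \left(-16 + 4\right) \left(-48\right) = \left(-12\right) \left(-48\right) = 576$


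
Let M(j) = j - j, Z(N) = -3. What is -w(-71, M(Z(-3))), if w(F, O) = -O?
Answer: 0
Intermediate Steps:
M(j) = 0
-w(-71, M(Z(-3))) = -(-1)*0 = -1*0 = 0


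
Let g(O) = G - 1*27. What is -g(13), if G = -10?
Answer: 37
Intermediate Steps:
g(O) = -37 (g(O) = -10 - 1*27 = -10 - 27 = -37)
-g(13) = -1*(-37) = 37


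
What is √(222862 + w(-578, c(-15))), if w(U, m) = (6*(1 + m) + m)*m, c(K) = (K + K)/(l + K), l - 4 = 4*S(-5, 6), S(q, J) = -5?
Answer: √214182262/31 ≈ 472.10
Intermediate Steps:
l = -16 (l = 4 + 4*(-5) = 4 - 20 = -16)
c(K) = 2*K/(-16 + K) (c(K) = (K + K)/(-16 + K) = (2*K)/(-16 + K) = 2*K/(-16 + K))
w(U, m) = m*(6 + 7*m) (w(U, m) = ((6 + 6*m) + m)*m = (6 + 7*m)*m = m*(6 + 7*m))
√(222862 + w(-578, c(-15))) = √(222862 + (2*(-15)/(-16 - 15))*(6 + 7*(2*(-15)/(-16 - 15)))) = √(222862 + (2*(-15)/(-31))*(6 + 7*(2*(-15)/(-31)))) = √(222862 + (2*(-15)*(-1/31))*(6 + 7*(2*(-15)*(-1/31)))) = √(222862 + 30*(6 + 7*(30/31))/31) = √(222862 + 30*(6 + 210/31)/31) = √(222862 + (30/31)*(396/31)) = √(222862 + 11880/961) = √(214182262/961) = √214182262/31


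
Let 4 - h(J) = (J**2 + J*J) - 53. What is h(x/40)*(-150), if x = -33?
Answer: -133533/16 ≈ -8345.8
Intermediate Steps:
h(J) = 57 - 2*J**2 (h(J) = 4 - ((J**2 + J*J) - 53) = 4 - ((J**2 + J**2) - 53) = 4 - (2*J**2 - 53) = 4 - (-53 + 2*J**2) = 4 + (53 - 2*J**2) = 57 - 2*J**2)
h(x/40)*(-150) = (57 - 2*(-33/40)**2)*(-150) = (57 - 2*1089/1600)*(-150) = (57 - 1089/800)*(-150) = (44511/800)*(-150) = -133533/16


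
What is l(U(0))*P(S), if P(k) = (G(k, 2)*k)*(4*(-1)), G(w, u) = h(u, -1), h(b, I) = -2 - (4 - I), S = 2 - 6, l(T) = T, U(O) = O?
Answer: 0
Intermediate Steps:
S = -4
h(b, I) = -6 + I (h(b, I) = -2 + (-4 + I) = -6 + I)
G(w, u) = -7 (G(w, u) = -6 - 1 = -7)
P(k) = 28*k (P(k) = (-7*k)*(4*(-1)) = -7*k*(-4) = 28*k)
l(U(0))*P(S) = 0*(28*(-4)) = 0*(-112) = 0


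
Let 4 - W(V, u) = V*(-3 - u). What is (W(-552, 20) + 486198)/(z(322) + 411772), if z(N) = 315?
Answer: 473506/412087 ≈ 1.1490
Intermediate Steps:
W(V, u) = 4 - V*(-3 - u)
(W(-552, 20) + 486198)/(z(322) + 411772) = ((4 + 3*(-552) - 552*20) + 486198)/(315 + 411772) = ((4 - 1656 - 11040) + 486198)/412087 = (-12692 + 486198)*(1/412087) = 473506*(1/412087) = 473506/412087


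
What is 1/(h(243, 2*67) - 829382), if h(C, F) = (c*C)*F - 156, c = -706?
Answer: -1/23818310 ≈ -4.1984e-8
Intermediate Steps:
h(C, F) = -156 - 706*C*F (h(C, F) = (-706*C)*F - 156 = -706*C*F - 156 = -156 - 706*C*F)
1/(h(243, 2*67) - 829382) = 1/((-156 - 706*243*2*67) - 829382) = 1/((-156 - 706*243*134) - 829382) = 1/((-156 - 22988772) - 829382) = 1/(-22988928 - 829382) = 1/(-23818310) = -1/23818310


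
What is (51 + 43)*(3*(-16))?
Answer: -4512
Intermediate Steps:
(51 + 43)*(3*(-16)) = 94*(-48) = -4512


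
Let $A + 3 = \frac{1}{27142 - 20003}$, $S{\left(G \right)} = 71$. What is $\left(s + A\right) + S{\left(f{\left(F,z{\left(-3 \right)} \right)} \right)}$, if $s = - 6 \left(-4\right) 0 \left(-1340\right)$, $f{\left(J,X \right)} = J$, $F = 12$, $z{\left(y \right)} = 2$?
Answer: $\frac{485453}{7139} \approx 68.0$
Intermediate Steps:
$A = - \frac{21416}{7139}$ ($A = -3 + \frac{1}{27142 - 20003} = -3 + \frac{1}{7139} = - \frac{21416}{7139} \approx -2.9999$)
$s = 0$ ($s = - \left(-24\right) 0 \left(-1340\right) = - 0 \left(-1340\right) = \left(-1\right) 0 = 0$)
$\left(s + A\right) + S{\left(f{\left(F,z{\left(-3 \right)} \right)} \right)} = \left(0 - \frac{21416}{7139}\right) + 71 = - \frac{21416}{7139} + 71 = \frac{485453}{7139}$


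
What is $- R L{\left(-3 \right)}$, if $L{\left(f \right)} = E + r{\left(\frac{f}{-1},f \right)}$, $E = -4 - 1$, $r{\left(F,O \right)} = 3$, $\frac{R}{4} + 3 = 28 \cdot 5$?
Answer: $1096$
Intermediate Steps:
$R = 548$ ($R = -12 + 4 \cdot 28 \cdot 5 = -12 + 4 \cdot 140 = -12 + 560 = 548$)
$E = -5$ ($E = -4 - 1 = -5$)
$L{\left(f \right)} = -2$ ($L{\left(f \right)} = -5 + 3 = -2$)
$- R L{\left(-3 \right)} = \left(-1\right) 548 \left(-2\right) = \left(-548\right) \left(-2\right) = 1096$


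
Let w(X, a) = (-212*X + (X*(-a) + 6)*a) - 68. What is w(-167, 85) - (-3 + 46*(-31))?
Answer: 1243850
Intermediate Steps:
w(X, a) = -68 - 212*X + a*(6 - X*a) (w(X, a) = (-212*X + (-X*a + 6)*a) - 68 = (-212*X + (6 - X*a)*a) - 68 = (-212*X + a*(6 - X*a)) - 68 = -68 - 212*X + a*(6 - X*a))
w(-167, 85) - (-3 + 46*(-31)) = (-68 - 212*(-167) + 6*85 - 1*(-167)*85**2) - (-3 + 46*(-31)) = (-68 + 35404 + 510 - 1*(-167)*7225) - (-3 - 1426) = (-68 + 35404 + 510 + 1206575) - 1*(-1429) = 1242421 + 1429 = 1243850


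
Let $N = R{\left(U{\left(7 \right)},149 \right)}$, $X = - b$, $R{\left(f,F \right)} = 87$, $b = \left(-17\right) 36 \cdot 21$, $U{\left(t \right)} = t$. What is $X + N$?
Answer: $12939$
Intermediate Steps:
$b = -12852$ ($b = \left(-612\right) 21 = -12852$)
$X = 12852$ ($X = \left(-1\right) \left(-12852\right) = 12852$)
$N = 87$
$X + N = 12852 + 87 = 12939$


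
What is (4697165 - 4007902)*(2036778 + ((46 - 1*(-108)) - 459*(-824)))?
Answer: 1664672155924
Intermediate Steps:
(4697165 - 4007902)*(2036778 + ((46 - 1*(-108)) - 459*(-824))) = 689263*(2036778 + ((46 + 108) + 378216)) = 689263*(2036778 + (154 + 378216)) = 689263*(2036778 + 378370) = 689263*2415148 = 1664672155924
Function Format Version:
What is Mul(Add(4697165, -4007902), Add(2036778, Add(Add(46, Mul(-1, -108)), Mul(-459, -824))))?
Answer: 1664672155924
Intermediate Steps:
Mul(Add(4697165, -4007902), Add(2036778, Add(Add(46, Mul(-1, -108)), Mul(-459, -824)))) = Mul(689263, Add(2036778, Add(Add(46, 108), 378216))) = Mul(689263, Add(2036778, Add(154, 378216))) = Mul(689263, Add(2036778, 378370)) = Mul(689263, 2415148) = 1664672155924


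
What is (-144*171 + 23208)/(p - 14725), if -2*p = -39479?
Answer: -944/3343 ≈ -0.28238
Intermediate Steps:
p = 39479/2 (p = -1/2*(-39479) = 39479/2 ≈ 19740.)
(-144*171 + 23208)/(p - 14725) = (-144*171 + 23208)/(39479/2 - 14725) = (-24624 + 23208)/(10029/2) = -1416*2/10029 = -944/3343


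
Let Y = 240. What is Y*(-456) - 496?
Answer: -109936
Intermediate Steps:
Y*(-456) - 496 = 240*(-456) - 496 = -109440 - 496 = -109936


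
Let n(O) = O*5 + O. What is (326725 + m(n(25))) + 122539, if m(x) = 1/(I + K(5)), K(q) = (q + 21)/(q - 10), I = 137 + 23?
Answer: 347730341/774 ≈ 4.4926e+5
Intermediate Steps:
I = 160
n(O) = 6*O (n(O) = 5*O + O = 6*O)
K(q) = (21 + q)/(-10 + q)
m(x) = 5/774 (m(x) = 1/(160 + (21 + 5)/(-10 + 5)) = 1/(160 + 26/(-5)) = 1/(160 - ⅕*26) = 1/(160 - 26/5) = 1/(774/5) = 5/774)
(326725 + m(n(25))) + 122539 = (326725 + 5/774) + 122539 = 252885155/774 + 122539 = 347730341/774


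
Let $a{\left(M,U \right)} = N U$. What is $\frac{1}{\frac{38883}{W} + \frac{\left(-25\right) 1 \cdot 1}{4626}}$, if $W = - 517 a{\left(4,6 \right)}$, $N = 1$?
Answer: $- \frac{1195821}{14995859} \approx -0.079743$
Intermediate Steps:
$a{\left(M,U \right)} = U$ ($a{\left(M,U \right)} = 1 U = U$)
$W = -3102$ ($W = \left(-517\right) 6 = -3102$)
$\frac{1}{\frac{38883}{W} + \frac{\left(-25\right) 1 \cdot 1}{4626}} = \frac{1}{\frac{38883}{-3102} + \frac{\left(-25\right) 1 \cdot 1}{4626}} = \frac{1}{38883 \left(- \frac{1}{3102}\right) + \left(-25\right) 1 \cdot \frac{1}{4626}} = \frac{1}{- \frac{12961}{1034} - \frac{25}{4626}} = \frac{1}{- \frac{14995859}{1195821}} = - \frac{1195821}{14995859}$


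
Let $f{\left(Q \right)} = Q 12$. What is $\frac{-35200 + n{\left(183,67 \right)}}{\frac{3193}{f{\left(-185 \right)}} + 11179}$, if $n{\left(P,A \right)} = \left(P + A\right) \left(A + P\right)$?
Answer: $\frac{60606000}{24814187} \approx 2.4424$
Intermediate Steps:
$n{\left(P,A \right)} = \left(A + P\right)^{2}$ ($n{\left(P,A \right)} = \left(A + P\right) \left(A + P\right) = \left(A + P\right)^{2}$)
$f{\left(Q \right)} = 12 Q$
$\frac{-35200 + n{\left(183,67 \right)}}{\frac{3193}{f{\left(-185 \right)}} + 11179} = \frac{-35200 + \left(67 + 183\right)^{2}}{\frac{3193}{12 \left(-185\right)} + 11179} = \frac{-35200 + 250^{2}}{\frac{3193}{-2220} + 11179} = \frac{-35200 + 62500}{3193 \left(- \frac{1}{2220}\right) + 11179} = \frac{27300}{- \frac{3193}{2220} + 11179} = \frac{27300}{\frac{24814187}{2220}} = 27300 \cdot \frac{2220}{24814187} = \frac{60606000}{24814187}$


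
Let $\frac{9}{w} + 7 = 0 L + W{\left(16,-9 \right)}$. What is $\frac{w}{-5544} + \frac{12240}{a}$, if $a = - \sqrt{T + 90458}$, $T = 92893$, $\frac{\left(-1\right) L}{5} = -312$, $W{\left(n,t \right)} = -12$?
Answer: $\frac{1}{11704} - \frac{4080 \sqrt{183351}}{61117} \approx -28.585$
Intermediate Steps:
$L = 1560$ ($L = \left(-5\right) \left(-312\right) = 1560$)
$a = - \sqrt{183351}$ ($a = - \sqrt{92893 + 90458} = - \sqrt{183351} \approx -428.19$)
$w = - \frac{9}{19}$ ($w = \frac{9}{-7 + \left(0 \cdot 1560 - 12\right)} = \frac{9}{-7 + \left(0 - 12\right)} = \frac{9}{-7 - 12} = \frac{9}{-19} = 9 \left(- \frac{1}{19}\right) = - \frac{9}{19} \approx -0.47368$)
$\frac{w}{-5544} + \frac{12240}{a} = - \frac{9}{19 \left(-5544\right)} + \frac{12240}{\left(-1\right) \sqrt{183351}} = \left(- \frac{9}{19}\right) \left(- \frac{1}{5544}\right) + 12240 \left(- \frac{\sqrt{183351}}{183351}\right) = \frac{1}{11704} - \frac{4080 \sqrt{183351}}{61117}$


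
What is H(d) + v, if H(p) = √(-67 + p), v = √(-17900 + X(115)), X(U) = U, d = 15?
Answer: I*(√17785 + 2*√13) ≈ 140.57*I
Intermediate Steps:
v = I*√17785 (v = √(-17900 + 115) = √(-17785) = I*√17785 ≈ 133.36*I)
H(d) + v = √(-67 + 15) + I*√17785 = √(-52) + I*√17785 = 2*I*√13 + I*√17785 = I*√17785 + 2*I*√13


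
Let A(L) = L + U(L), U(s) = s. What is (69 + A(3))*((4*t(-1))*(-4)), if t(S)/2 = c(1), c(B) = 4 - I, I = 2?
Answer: -4800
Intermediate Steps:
c(B) = 2 (c(B) = 4 - 1*2 = 4 - 2 = 2)
t(S) = 4 (t(S) = 2*2 = 4)
A(L) = 2*L (A(L) = L + L = 2*L)
(69 + A(3))*((4*t(-1))*(-4)) = (69 + 2*3)*((4*4)*(-4)) = (69 + 6)*(16*(-4)) = 75*(-64) = -4800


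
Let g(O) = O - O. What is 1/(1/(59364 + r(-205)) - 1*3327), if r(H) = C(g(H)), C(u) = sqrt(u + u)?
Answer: -59364/197504027 ≈ -0.00030057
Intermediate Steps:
g(O) = 0
C(u) = sqrt(2)*sqrt(u) (C(u) = sqrt(2*u) = sqrt(2)*sqrt(u))
r(H) = 0 (r(H) = sqrt(2)*sqrt(0) = sqrt(2)*0 = 0)
1/(1/(59364 + r(-205)) - 1*3327) = 1/(1/(59364 + 0) - 1*3327) = 1/(1/59364 - 3327) = 1/(-197504027/59364) = -59364/197504027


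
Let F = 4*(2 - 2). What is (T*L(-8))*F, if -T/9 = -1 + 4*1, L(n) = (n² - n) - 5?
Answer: 0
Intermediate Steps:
L(n) = -5 + n² - n
F = 0 (F = 4*0 = 0)
T = -27 (T = -9*(-1 + 4*1) = -9*(-1 + 4) = -9*3 = -27)
(T*L(-8))*F = -27*(-5 + (-8)² - 1*(-8))*0 = -27*(-5 + 64 + 8)*0 = -27*67*0 = -1809*0 = 0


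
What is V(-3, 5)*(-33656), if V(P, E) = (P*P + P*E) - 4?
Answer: 336560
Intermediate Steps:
V(P, E) = -4 + P² + E*P (V(P, E) = (P² + E*P) - 4 = -4 + P² + E*P)
V(-3, 5)*(-33656) = (-4 + (-3)² + 5*(-3))*(-33656) = (-4 + 9 - 15)*(-33656) = -10*(-33656) = 336560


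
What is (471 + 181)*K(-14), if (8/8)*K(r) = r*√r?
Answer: -9128*I*√14 ≈ -34154.0*I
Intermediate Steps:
K(r) = r^(3/2) (K(r) = r*√r = r^(3/2))
(471 + 181)*K(-14) = (471 + 181)*(-14)^(3/2) = 652*(-14*I*√14) = -9128*I*√14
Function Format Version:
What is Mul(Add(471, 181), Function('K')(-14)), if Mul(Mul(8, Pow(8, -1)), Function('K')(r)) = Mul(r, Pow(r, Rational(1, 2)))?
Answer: Mul(-9128, I, Pow(14, Rational(1, 2))) ≈ Mul(-34154., I)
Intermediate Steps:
Function('K')(r) = Pow(r, Rational(3, 2)) (Function('K')(r) = Mul(r, Pow(r, Rational(1, 2))) = Pow(r, Rational(3, 2)))
Mul(Add(471, 181), Function('K')(-14)) = Mul(Add(471, 181), Pow(-14, Rational(3, 2))) = Mul(652, Mul(-14, I, Pow(14, Rational(1, 2)))) = Mul(-9128, I, Pow(14, Rational(1, 2)))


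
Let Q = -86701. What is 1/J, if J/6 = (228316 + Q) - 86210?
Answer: 1/332430 ≈ 3.0082e-6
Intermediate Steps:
J = 332430 (J = 6*((228316 - 86701) - 86210) = 6*(141615 - 86210) = 6*55405 = 332430)
1/J = 1/332430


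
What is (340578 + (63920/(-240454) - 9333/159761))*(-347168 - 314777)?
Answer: -4330228998631991541175/19207585747 ≈ -2.2544e+11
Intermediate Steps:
(340578 + (63920/(-240454) - 9333/159761))*(-347168 - 314777) = (340578 + (63920*(-1/240454) - 9333*1/159761))*(-661945) = (340578 + (-31960/120227 - 9333/159761))*(-661945) = (340578 - 6228040151/19207585747)*(-661945) = (6541674910501615/19207585747)*(-661945) = -4330228998631991541175/19207585747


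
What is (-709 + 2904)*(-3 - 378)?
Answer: -836295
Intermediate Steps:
(-709 + 2904)*(-3 - 378) = 2195*(-381) = -836295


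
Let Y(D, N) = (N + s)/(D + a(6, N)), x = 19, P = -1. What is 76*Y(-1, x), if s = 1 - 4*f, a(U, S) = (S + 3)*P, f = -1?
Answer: -1824/23 ≈ -79.304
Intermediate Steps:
a(U, S) = -3 - S (a(U, S) = (S + 3)*(-1) = (3 + S)*(-1) = -3 - S)
s = 5 (s = 1 - 4*(-1) = 1 + 4 = 5)
Y(D, N) = (5 + N)/(-3 + D - N) (Y(D, N) = (N + 5)/(D + (-3 - N)) = (5 + N)/(-3 + D - N))
76*Y(-1, x) = 76*((5 + 19)/(-3 - 1 - 1*19)) = 76*(24/(-3 - 1 - 19)) = 76*(24/(-23)) = 76*(-1/23*24) = 76*(-24/23) = -1824/23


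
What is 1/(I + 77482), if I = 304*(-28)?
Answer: 1/68970 ≈ 1.4499e-5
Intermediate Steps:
I = -8512
1/(I + 77482) = 1/(-8512 + 77482) = 1/68970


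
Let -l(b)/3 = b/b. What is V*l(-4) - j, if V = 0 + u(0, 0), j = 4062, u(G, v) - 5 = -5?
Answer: -4062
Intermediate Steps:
u(G, v) = 0 (u(G, v) = 5 - 5 = 0)
l(b) = -3 (l(b) = -3*b/b = -3*1 = -3)
V = 0 (V = 0 + 0 = 0)
V*l(-4) - j = 0*(-3) - 1*4062 = 0 - 4062 = -4062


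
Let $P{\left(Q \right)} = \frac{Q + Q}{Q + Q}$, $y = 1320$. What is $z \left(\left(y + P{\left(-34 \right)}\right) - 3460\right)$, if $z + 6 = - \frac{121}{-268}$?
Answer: $\frac{3180693}{268} \approx 11868.0$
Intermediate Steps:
$P{\left(Q \right)} = 1$ ($P{\left(Q \right)} = \frac{2 Q}{2 Q} = 2 Q \frac{1}{2 Q} = 1$)
$z = - \frac{1487}{268}$ ($z = -6 - \frac{121}{-268} = -6 - - \frac{121}{268} = -6 + \frac{121}{268} = - \frac{1487}{268} \approx -5.5485$)
$z \left(\left(y + P{\left(-34 \right)}\right) - 3460\right) = - \frac{1487 \left(\left(1320 + 1\right) - 3460\right)}{268} = - \frac{1487 \left(1321 - 3460\right)}{268} = \left(- \frac{1487}{268}\right) \left(-2139\right) = \frac{3180693}{268}$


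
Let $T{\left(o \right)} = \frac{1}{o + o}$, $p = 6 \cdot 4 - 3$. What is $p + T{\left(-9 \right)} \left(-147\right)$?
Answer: $\frac{175}{6} \approx 29.167$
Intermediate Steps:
$p = 21$ ($p = 24 - 3 = 21$)
$T{\left(o \right)} = \frac{1}{2 o}$
$p + T{\left(-9 \right)} \left(-147\right) = 21 + \frac{1}{2 \left(-9\right)} \left(-147\right) = 21 + \frac{1}{2} \left(- \frac{1}{9}\right) \left(-147\right) = 21 - - \frac{49}{6} = 21 + \frac{49}{6} = \frac{175}{6}$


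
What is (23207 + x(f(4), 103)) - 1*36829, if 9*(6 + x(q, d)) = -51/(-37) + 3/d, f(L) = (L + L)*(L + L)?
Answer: -51935712/3811 ≈ -13628.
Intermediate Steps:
f(L) = 4*L² (f(L) = (2*L)*(2*L) = 4*L²)
x(q, d) = -649/111 + 1/(3*d) (x(q, d) = -6 + (-51/(-37) + 3/d)/9 = -6 + (-51*(-1/37) + 3/d)/9 = -6 + (51/37 + 3/d)/9 = -6 + (17/111 + 1/(3*d)) = -649/111 + 1/(3*d))
(23207 + x(f(4), 103)) - 1*36829 = (23207 + (1/111)*(37 - 649*103)/103) - 1*36829 = (23207 + (1/111)*(1/103)*(37 - 66847)) - 36829 = (23207 + (1/111)*(1/103)*(-66810)) - 36829 = (23207 - 22270/3811) - 36829 = 88419607/3811 - 36829 = -51935712/3811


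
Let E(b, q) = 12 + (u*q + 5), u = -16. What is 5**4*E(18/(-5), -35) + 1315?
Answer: 361940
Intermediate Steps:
E(b, q) = 17 - 16*q (E(b, q) = 12 + (-16*q + 5) = 12 + (5 - 16*q) = 17 - 16*q)
5**4*E(18/(-5), -35) + 1315 = 5**4*(17 - 16*(-35)) + 1315 = 625*(17 + 560) + 1315 = 625*577 + 1315 = 360625 + 1315 = 361940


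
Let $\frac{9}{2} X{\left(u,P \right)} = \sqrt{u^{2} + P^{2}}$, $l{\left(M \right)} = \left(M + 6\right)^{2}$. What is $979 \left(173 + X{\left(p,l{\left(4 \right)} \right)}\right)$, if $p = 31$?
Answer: $169367 + \frac{1958 \sqrt{10961}}{9} \approx 1.9214 \cdot 10^{5}$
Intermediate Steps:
$l{\left(M \right)} = \left(6 + M\right)^{2}$
$X{\left(u,P \right)} = \frac{2 \sqrt{P^{2} + u^{2}}}{9}$ ($X{\left(u,P \right)} = \frac{2 \sqrt{u^{2} + P^{2}}}{9} = \frac{2 \sqrt{P^{2} + u^{2}}}{9}$)
$979 \left(173 + X{\left(p,l{\left(4 \right)} \right)}\right) = 979 \left(173 + \frac{2 \sqrt{\left(\left(6 + 4\right)^{2}\right)^{2} + 31^{2}}}{9}\right) = 979 \left(173 + \frac{2 \sqrt{\left(10^{2}\right)^{2} + 961}}{9}\right) = 979 \left(173 + \frac{2 \sqrt{100^{2} + 961}}{9}\right) = 979 \left(173 + \frac{2 \sqrt{10000 + 961}}{9}\right) = 979 \left(173 + \frac{2 \sqrt{10961}}{9}\right) = 169367 + \frac{1958 \sqrt{10961}}{9}$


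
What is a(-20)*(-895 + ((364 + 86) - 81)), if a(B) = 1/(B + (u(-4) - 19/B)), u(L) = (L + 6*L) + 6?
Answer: 10520/821 ≈ 12.814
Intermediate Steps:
u(L) = 6 + 7*L (u(L) = 7*L + 6 = 6 + 7*L)
a(B) = 1/(-22 + B - 19/B) (a(B) = 1/(B + ((6 + 7*(-4)) - 19/B)) = 1/(B + ((6 - 28) - 19/B)) = 1/(B + (-22 - 19/B)) = 1/(-22 + B - 19/B))
a(-20)*(-895 + ((364 + 86) - 81)) = (-20/(-19 + (-20)² - 22*(-20)))*(-895 + ((364 + 86) - 81)) = (-20/(-19 + 400 + 440))*(-895 + (450 - 81)) = (-20/821)*(-895 + 369) = -20*1/821*(-526) = -20/821*(-526) = 10520/821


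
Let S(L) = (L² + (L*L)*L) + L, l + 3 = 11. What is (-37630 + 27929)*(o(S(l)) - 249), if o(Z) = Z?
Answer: -3249835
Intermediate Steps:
l = 8 (l = -3 + 11 = 8)
S(L) = L + L² + L³ (S(L) = (L² + L²*L) + L = (L² + L³) + L = L + L² + L³)
(-37630 + 27929)*(o(S(l)) - 249) = (-37630 + 27929)*(8*(1 + 8 + 8²) - 249) = -9701*(8*(1 + 8 + 64) - 249) = -9701*(8*73 - 249) = -9701*(584 - 249) = -9701*335 = -3249835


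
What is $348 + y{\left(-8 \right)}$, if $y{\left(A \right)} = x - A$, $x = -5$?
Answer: $351$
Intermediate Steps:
$y{\left(A \right)} = -5 - A$
$348 + y{\left(-8 \right)} = 348 - -3 = 348 + \left(-5 + 8\right) = 348 + 3 = 351$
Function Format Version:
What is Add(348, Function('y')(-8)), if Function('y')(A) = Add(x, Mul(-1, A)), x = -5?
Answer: 351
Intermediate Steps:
Function('y')(A) = Add(-5, Mul(-1, A))
Add(348, Function('y')(-8)) = Add(348, Add(-5, Mul(-1, -8))) = Add(348, Add(-5, 8)) = Add(348, 3) = 351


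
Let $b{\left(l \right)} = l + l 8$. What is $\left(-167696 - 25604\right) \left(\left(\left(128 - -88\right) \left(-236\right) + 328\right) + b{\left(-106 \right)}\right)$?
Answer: $9974666600$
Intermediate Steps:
$b{\left(l \right)} = 9 l$ ($b{\left(l \right)} = l + 8 l = 9 l$)
$\left(-167696 - 25604\right) \left(\left(\left(128 - -88\right) \left(-236\right) + 328\right) + b{\left(-106 \right)}\right) = \left(-167696 - 25604\right) \left(\left(\left(128 - -88\right) \left(-236\right) + 328\right) + 9 \left(-106\right)\right) = - 193300 \left(\left(\left(128 + 88\right) \left(-236\right) + 328\right) - 954\right) = - 193300 \left(\left(216 \left(-236\right) + 328\right) - 954\right) = - 193300 \left(\left(-50976 + 328\right) - 954\right) = - 193300 \left(-50648 - 954\right) = \left(-193300\right) \left(-51602\right) = 9974666600$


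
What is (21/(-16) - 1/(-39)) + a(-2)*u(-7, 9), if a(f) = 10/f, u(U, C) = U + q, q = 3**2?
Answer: -7043/624 ≈ -11.287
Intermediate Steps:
q = 9
u(U, C) = 9 + U (u(U, C) = U + 9 = 9 + U)
(21/(-16) - 1/(-39)) + a(-2)*u(-7, 9) = (21/(-16) - 1/(-39)) + (10/(-2))*(9 - 7) = (21*(-1/16) - 1*(-1/39)) + (10*(-1/2))*2 = (-21/16 + 1/39) - 5*2 = -803/624 - 10 = -7043/624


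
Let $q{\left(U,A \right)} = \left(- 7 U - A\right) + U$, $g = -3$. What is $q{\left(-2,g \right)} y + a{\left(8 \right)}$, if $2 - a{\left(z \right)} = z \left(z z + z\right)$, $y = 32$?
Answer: $-94$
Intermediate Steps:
$a{\left(z \right)} = 2 - z \left(z + z^{2}\right)$ ($a{\left(z \right)} = 2 - z \left(z z + z\right) = 2 - z \left(z^{2} + z\right) = 2 - z \left(z + z^{2}\right)$)
$q{\left(U,A \right)} = - A - 6 U$ ($q{\left(U,A \right)} = \left(- A - 7 U\right) + U = - A - 6 U$)
$q{\left(-2,g \right)} y + a{\left(8 \right)} = \left(\left(-1\right) \left(-3\right) - -12\right) 32 - 574 = \left(3 + 12\right) 32 - 574 = 15 \cdot 32 - 574 = 480 - 574 = -94$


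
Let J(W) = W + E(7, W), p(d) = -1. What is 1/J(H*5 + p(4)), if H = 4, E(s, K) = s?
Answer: 1/26 ≈ 0.038462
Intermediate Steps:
J(W) = 7 + W (J(W) = W + 7 = 7 + W)
1/J(H*5 + p(4)) = 1/(7 + (4*5 - 1)) = 1/(7 + (20 - 1)) = 1/(7 + 19) = 1/26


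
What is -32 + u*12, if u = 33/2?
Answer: 166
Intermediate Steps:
u = 33/2 (u = 33*(½) = 33/2 ≈ 16.500)
-32 + u*12 = -32 + (33/2)*12 = -32 + 198 = 166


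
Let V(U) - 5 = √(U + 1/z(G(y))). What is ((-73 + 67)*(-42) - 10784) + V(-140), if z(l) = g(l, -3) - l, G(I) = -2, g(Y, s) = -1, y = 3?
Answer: -10527 + I*√139 ≈ -10527.0 + 11.79*I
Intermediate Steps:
z(l) = -1 - l
V(U) = 5 + √(1 + U) (V(U) = 5 + √(U + 1/(-1 - 1*(-2))) = 5 + √(U + 1/(-1 + 2)) = 5 + √(U + 1/1) = 5 + √(U + 1) = 5 + √(1 + U))
((-73 + 67)*(-42) - 10784) + V(-140) = ((-73 + 67)*(-42) - 10784) + (5 + √(1 - 140)) = (-6*(-42) - 10784) + (5 + √(-139)) = (252 - 10784) + (5 + I*√139) = -10532 + (5 + I*√139) = -10527 + I*√139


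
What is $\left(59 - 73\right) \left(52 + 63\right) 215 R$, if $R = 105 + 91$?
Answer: $-67845400$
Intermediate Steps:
$R = 196$
$\left(59 - 73\right) \left(52 + 63\right) 215 R = \left(59 - 73\right) \left(52 + 63\right) 215 \cdot 196 = \left(-14\right) 115 \cdot 215 \cdot 196 = \left(-1610\right) 215 \cdot 196 = \left(-346150\right) 196 = -67845400$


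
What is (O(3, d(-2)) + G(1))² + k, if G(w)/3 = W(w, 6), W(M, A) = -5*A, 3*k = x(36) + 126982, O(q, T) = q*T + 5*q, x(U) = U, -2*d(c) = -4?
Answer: 141301/3 ≈ 47100.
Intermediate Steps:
d(c) = 2 (d(c) = -½*(-4) = 2)
O(q, T) = 5*q + T*q (O(q, T) = T*q + 5*q = 5*q + T*q)
k = 127018/3 (k = (36 + 126982)/3 = (⅓)*127018 = 127018/3 ≈ 42339.)
G(w) = -90 (G(w) = 3*(-5*6) = 3*(-30) = -90)
(O(3, d(-2)) + G(1))² + k = (3*(5 + 2) - 90)² + 127018/3 = (3*7 - 90)² + 127018/3 = (21 - 90)² + 127018/3 = (-69)² + 127018/3 = 4761 + 127018/3 = 141301/3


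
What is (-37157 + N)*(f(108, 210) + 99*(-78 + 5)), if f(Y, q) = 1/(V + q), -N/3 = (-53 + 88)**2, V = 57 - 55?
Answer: 15639911584/53 ≈ 2.9509e+8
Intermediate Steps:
V = 2
N = -3675 (N = -3*(-53 + 88)**2 = -3*35**2 = -3*1225 = -3675)
f(Y, q) = 1/(2 + q)
(-37157 + N)*(f(108, 210) + 99*(-78 + 5)) = (-37157 - 3675)*(1/(2 + 210) + 99*(-78 + 5)) = -40832*(1/212 + 99*(-73)) = -40832*(1/212 - 7227) = -40832*(-1532123/212) = 15639911584/53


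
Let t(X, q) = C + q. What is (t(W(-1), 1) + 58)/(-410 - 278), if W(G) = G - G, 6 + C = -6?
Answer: -47/688 ≈ -0.068314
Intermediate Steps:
C = -12 (C = -6 - 6 = -12)
W(G) = 0
t(X, q) = -12 + q
(t(W(-1), 1) + 58)/(-410 - 278) = ((-12 + 1) + 58)/(-410 - 278) = (-11 + 58)/(-688) = 47*(-1/688) = -47/688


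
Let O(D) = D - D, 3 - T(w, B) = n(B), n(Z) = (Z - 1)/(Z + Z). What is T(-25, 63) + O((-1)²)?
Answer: 158/63 ≈ 2.5079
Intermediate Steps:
n(Z) = (-1 + Z)/(2*Z) (n(Z) = (-1 + Z)/((2*Z)) = (-1 + Z)*(1/(2*Z)) = (-1 + Z)/(2*Z))
T(w, B) = 3 - (-1 + B)/(2*B)
O(D) = 0
T(-25, 63) + O((-1)²) = (½)*(1 + 5*63)/63 + 0 = (½)*(1/63)*(1 + 315) + 0 = (½)*(1/63)*316 + 0 = 158/63 + 0 = 158/63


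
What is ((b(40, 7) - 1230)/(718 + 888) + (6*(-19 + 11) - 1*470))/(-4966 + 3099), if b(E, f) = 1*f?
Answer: 833131/2998402 ≈ 0.27786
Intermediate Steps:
b(E, f) = f
((b(40, 7) - 1230)/(718 + 888) + (6*(-19 + 11) - 1*470))/(-4966 + 3099) = ((7 - 1230)/(718 + 888) + (6*(-19 + 11) - 1*470))/(-4966 + 3099) = (-1223/1606 + (6*(-8) - 470))/(-1867) = (-1223*1/1606 + (-48 - 470))*(-1/1867) = (-1223/1606 - 518)*(-1/1867) = -833131/1606*(-1/1867) = 833131/2998402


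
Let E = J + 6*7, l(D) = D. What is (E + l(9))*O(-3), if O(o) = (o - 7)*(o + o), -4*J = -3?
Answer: 3105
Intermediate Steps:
J = 3/4 (J = -1/4*(-3) = 3/4 ≈ 0.75000)
E = 171/4 (E = 3/4 + 6*7 = 3/4 + 42 = 171/4 ≈ 42.750)
O(o) = 2*o*(-7 + o) (O(o) = (-7 + o)*(2*o) = 2*o*(-7 + o))
(E + l(9))*O(-3) = (171/4 + 9)*(2*(-3)*(-7 - 3)) = 207*(2*(-3)*(-10))/4 = (207/4)*60 = 3105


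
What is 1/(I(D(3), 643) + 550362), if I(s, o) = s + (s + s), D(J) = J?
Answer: 1/550371 ≈ 1.8170e-6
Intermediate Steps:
I(s, o) = 3*s (I(s, o) = s + 2*s = 3*s)
1/(I(D(3), 643) + 550362) = 1/(3*3 + 550362) = 1/(9 + 550362) = 1/550371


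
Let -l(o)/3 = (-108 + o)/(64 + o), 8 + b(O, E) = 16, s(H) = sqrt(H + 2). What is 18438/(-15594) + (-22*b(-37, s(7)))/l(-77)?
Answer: 4240997/1442445 ≈ 2.9401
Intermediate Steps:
s(H) = sqrt(2 + H)
b(O, E) = 8 (b(O, E) = -8 + 16 = 8)
l(o) = -3*(-108 + o)/(64 + o)
18438/(-15594) + (-22*b(-37, s(7)))/l(-77) = 18438/(-15594) + (-22*8)/((3*(108 - 1*(-77))/(64 - 77))) = 18438*(-1/15594) - 176*(-13/(3*(108 + 77))) = -3073/2599 - 176/(3*(-1/13)*185) = -3073/2599 - 176/(-555/13) = -3073/2599 - 176*(-13/555) = -3073/2599 + 2288/555 = 4240997/1442445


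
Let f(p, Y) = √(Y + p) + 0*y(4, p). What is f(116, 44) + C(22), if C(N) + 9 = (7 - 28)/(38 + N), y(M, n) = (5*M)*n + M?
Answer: -187/20 + 4*√10 ≈ 3.2991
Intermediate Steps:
y(M, n) = M + 5*M*n (y(M, n) = 5*M*n + M = M + 5*M*n)
f(p, Y) = √(Y + p) (f(p, Y) = √(Y + p) + 0*(4*(1 + 5*p)) = √(Y + p) + 0*(4 + 20*p) = √(Y + p) + 0 = √(Y + p))
C(N) = -9 - 21/(38 + N) (C(N) = -9 + (7 - 28)/(38 + N) = -9 - 21/(38 + N))
f(116, 44) + C(22) = √(44 + 116) + 3*(-121 - 3*22)/(38 + 22) = √160 + 3*(-121 - 66)/60 = 4*√10 + 3*(1/60)*(-187) = 4*√10 - 187/20 = -187/20 + 4*√10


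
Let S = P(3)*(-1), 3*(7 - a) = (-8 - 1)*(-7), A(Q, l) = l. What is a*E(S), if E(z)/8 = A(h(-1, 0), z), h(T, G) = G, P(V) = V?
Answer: 336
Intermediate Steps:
a = -14 (a = 7 - (-8 - 1)*(-7)/3 = 7 - (-3)*(-7) = 7 - 1/3*63 = 7 - 21 = -14)
S = -3 (S = 3*(-1) = -3)
E(z) = 8*z
a*E(S) = -112*(-3) = -14*(-24) = 336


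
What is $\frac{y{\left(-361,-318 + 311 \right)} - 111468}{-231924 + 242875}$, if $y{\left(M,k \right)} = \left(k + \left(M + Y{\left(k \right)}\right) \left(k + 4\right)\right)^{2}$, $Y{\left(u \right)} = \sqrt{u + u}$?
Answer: $\frac{1046182}{10951} - \frac{6456 i \sqrt{14}}{10951} \approx 95.533 - 2.2058 i$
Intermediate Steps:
$Y{\left(u \right)} = \sqrt{2} \sqrt{u}$ ($Y{\left(u \right)} = \sqrt{2 u} = \sqrt{2} \sqrt{u}$)
$y{\left(M,k \right)} = \left(k + \left(4 + k\right) \left(M + \sqrt{2} \sqrt{k}\right)\right)^{2}$ ($y{\left(M,k \right)} = \left(k + \left(M + \sqrt{2} \sqrt{k}\right) \left(k + 4\right)\right)^{2} = \left(k + \left(M + \sqrt{2} \sqrt{k}\right) \left(4 + k\right)\right)^{2} = \left(k + \left(4 + k\right) \left(M + \sqrt{2} \sqrt{k}\right)\right)^{2}$)
$\frac{y{\left(-361,-318 + 311 \right)} - 111468}{-231924 + 242875} = \frac{\left(\left(-318 + 311\right) + 4 \left(-361\right) - 361 \left(-318 + 311\right) + \sqrt{2} \left(-318 + 311\right)^{\frac{3}{2}} + 4 \sqrt{2} \sqrt{-318 + 311}\right)^{2} - 111468}{-231924 + 242875} = \frac{\left(-7 - 1444 - -2527 + \sqrt{2} \left(-7\right)^{\frac{3}{2}} + 4 \sqrt{2} \sqrt{-7}\right)^{2} - 111468}{10951} = \left(\left(-7 - 1444 + 2527 + \sqrt{2} \left(- 7 i \sqrt{7}\right) + 4 \sqrt{2} i \sqrt{7}\right)^{2} - 111468\right) \frac{1}{10951} = \left(\left(-7 - 1444 + 2527 - 7 i \sqrt{14} + 4 i \sqrt{14}\right)^{2} - 111468\right) \frac{1}{10951} = \left(\left(1076 - 3 i \sqrt{14}\right)^{2} - 111468\right) \frac{1}{10951} = \left(-111468 + \left(1076 - 3 i \sqrt{14}\right)^{2}\right) \frac{1}{10951} = - \frac{111468}{10951} + \frac{\left(1076 - 3 i \sqrt{14}\right)^{2}}{10951}$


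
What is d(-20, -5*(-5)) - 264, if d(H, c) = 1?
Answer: -263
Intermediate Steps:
d(-20, -5*(-5)) - 264 = 1 - 264 = -263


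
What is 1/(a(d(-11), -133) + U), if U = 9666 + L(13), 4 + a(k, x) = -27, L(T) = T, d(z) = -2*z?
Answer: 1/9648 ≈ 0.00010365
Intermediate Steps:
a(k, x) = -31 (a(k, x) = -4 - 27 = -31)
U = 9679 (U = 9666 + 13 = 9679)
1/(a(d(-11), -133) + U) = 1/(-31 + 9679) = 1/9648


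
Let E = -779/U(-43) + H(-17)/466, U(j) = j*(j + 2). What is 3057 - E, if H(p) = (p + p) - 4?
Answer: 30633327/10019 ≈ 3057.5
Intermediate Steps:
H(p) = -4 + 2*p (H(p) = 2*p - 4 = -4 + 2*p)
U(j) = j*(2 + j)
E = -5244/10019 (E = -779*(-1/(43*(2 - 43))) + (-4 + 2*(-17))/466 = -779/((-43*(-41))) + (-4 - 34)*(1/466) = -779/1763 - 38*1/466 = -779*1/1763 - 19/233 = -19/43 - 19/233 = -5244/10019 ≈ -0.52341)
3057 - E = 3057 - 1*(-5244/10019) = 3057 + 5244/10019 = 30633327/10019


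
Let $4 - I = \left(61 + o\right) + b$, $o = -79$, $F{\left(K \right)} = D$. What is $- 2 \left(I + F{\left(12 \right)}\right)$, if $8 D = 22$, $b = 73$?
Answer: $\frac{193}{2} \approx 96.5$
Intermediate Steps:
$D = \frac{11}{4}$ ($D = \frac{1}{8} \cdot 22 = \frac{11}{4} \approx 2.75$)
$F{\left(K \right)} = \frac{11}{4}$
$I = -51$ ($I = 4 - \left(\left(61 - 79\right) + 73\right) = 4 - \left(-18 + 73\right) = 4 - 55 = -51$)
$- 2 \left(I + F{\left(12 \right)}\right) = - 2 \left(-51 + \frac{11}{4}\right) = \left(-2\right) \left(- \frac{193}{4}\right) = \frac{193}{2}$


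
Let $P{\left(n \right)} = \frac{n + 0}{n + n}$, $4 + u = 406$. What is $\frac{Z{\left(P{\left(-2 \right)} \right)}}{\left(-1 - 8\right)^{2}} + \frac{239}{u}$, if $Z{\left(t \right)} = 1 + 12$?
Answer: $\frac{8195}{10854} \approx 0.75502$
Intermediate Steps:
$u = 402$ ($u = -4 + 406 = 402$)
$P{\left(n \right)} = \frac{1}{2}$ ($P{\left(n \right)} = \frac{n}{2 n} = n \frac{1}{2 n} = \frac{1}{2}$)
$Z{\left(t \right)} = 13$
$\frac{Z{\left(P{\left(-2 \right)} \right)}}{\left(-1 - 8\right)^{2}} + \frac{239}{u} = \frac{13}{\left(-1 - 8\right)^{2}} + \frac{239}{402} = \frac{13}{\left(-9\right)^{2}} + 239 \cdot \frac{1}{402} = \frac{13}{81} + \frac{239}{402} = \frac{8195}{10854}$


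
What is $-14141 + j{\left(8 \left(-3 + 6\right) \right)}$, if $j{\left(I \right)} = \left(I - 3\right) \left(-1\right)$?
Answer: $-14162$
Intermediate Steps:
$j{\left(I \right)} = 3 - I$ ($j{\left(I \right)} = \left(-3 + I\right) \left(-1\right) = 3 - I$)
$-14141 + j{\left(8 \left(-3 + 6\right) \right)} = -14141 + \left(3 - 8 \left(-3 + 6\right)\right) = -14141 + \left(3 - 8 \cdot 3\right) = -14141 + \left(3 - 24\right) = -14141 - 21 = -14162$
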